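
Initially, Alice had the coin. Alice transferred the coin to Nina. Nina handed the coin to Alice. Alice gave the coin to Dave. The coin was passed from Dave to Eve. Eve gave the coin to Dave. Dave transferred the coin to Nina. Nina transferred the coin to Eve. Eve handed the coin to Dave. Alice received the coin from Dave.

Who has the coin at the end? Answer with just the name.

Answer: Alice

Derivation:
Tracking the coin through each event:
Start: Alice has the coin.
After event 1: Nina has the coin.
After event 2: Alice has the coin.
After event 3: Dave has the coin.
After event 4: Eve has the coin.
After event 5: Dave has the coin.
After event 6: Nina has the coin.
After event 7: Eve has the coin.
After event 8: Dave has the coin.
After event 9: Alice has the coin.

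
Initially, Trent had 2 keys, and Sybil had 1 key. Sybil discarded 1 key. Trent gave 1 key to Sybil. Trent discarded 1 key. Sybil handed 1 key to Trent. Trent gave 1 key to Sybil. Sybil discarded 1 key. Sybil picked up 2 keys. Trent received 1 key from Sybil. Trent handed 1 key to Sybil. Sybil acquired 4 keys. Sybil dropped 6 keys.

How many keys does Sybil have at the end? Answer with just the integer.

Tracking counts step by step:
Start: Trent=2, Sybil=1
Event 1 (Sybil -1): Sybil: 1 -> 0. State: Trent=2, Sybil=0
Event 2 (Trent -> Sybil, 1): Trent: 2 -> 1, Sybil: 0 -> 1. State: Trent=1, Sybil=1
Event 3 (Trent -1): Trent: 1 -> 0. State: Trent=0, Sybil=1
Event 4 (Sybil -> Trent, 1): Sybil: 1 -> 0, Trent: 0 -> 1. State: Trent=1, Sybil=0
Event 5 (Trent -> Sybil, 1): Trent: 1 -> 0, Sybil: 0 -> 1. State: Trent=0, Sybil=1
Event 6 (Sybil -1): Sybil: 1 -> 0. State: Trent=0, Sybil=0
Event 7 (Sybil +2): Sybil: 0 -> 2. State: Trent=0, Sybil=2
Event 8 (Sybil -> Trent, 1): Sybil: 2 -> 1, Trent: 0 -> 1. State: Trent=1, Sybil=1
Event 9 (Trent -> Sybil, 1): Trent: 1 -> 0, Sybil: 1 -> 2. State: Trent=0, Sybil=2
Event 10 (Sybil +4): Sybil: 2 -> 6. State: Trent=0, Sybil=6
Event 11 (Sybil -6): Sybil: 6 -> 0. State: Trent=0, Sybil=0

Sybil's final count: 0

Answer: 0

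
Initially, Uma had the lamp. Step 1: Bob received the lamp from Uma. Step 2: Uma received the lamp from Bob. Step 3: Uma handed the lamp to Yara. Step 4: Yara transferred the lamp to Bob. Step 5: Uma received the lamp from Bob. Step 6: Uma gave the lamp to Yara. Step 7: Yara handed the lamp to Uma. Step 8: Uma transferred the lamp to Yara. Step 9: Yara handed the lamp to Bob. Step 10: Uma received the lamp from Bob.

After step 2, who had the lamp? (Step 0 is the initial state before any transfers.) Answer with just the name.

Answer: Uma

Derivation:
Tracking the lamp holder through step 2:
After step 0 (start): Uma
After step 1: Bob
After step 2: Uma

At step 2, the holder is Uma.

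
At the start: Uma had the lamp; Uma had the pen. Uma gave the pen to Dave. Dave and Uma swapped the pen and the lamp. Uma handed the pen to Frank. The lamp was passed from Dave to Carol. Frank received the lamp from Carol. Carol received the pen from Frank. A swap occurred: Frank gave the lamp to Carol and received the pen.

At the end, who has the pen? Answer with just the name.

Tracking all object holders:
Start: lamp:Uma, pen:Uma
Event 1 (give pen: Uma -> Dave). State: lamp:Uma, pen:Dave
Event 2 (swap pen<->lamp: now pen:Uma, lamp:Dave). State: lamp:Dave, pen:Uma
Event 3 (give pen: Uma -> Frank). State: lamp:Dave, pen:Frank
Event 4 (give lamp: Dave -> Carol). State: lamp:Carol, pen:Frank
Event 5 (give lamp: Carol -> Frank). State: lamp:Frank, pen:Frank
Event 6 (give pen: Frank -> Carol). State: lamp:Frank, pen:Carol
Event 7 (swap lamp<->pen: now lamp:Carol, pen:Frank). State: lamp:Carol, pen:Frank

Final state: lamp:Carol, pen:Frank
The pen is held by Frank.

Answer: Frank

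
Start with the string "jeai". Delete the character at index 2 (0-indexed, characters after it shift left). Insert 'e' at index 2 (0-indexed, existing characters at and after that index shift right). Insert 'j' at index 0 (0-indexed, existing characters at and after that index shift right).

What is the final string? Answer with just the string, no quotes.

Applying each edit step by step:
Start: "jeai"
Op 1 (delete idx 2 = 'a'): "jeai" -> "jei"
Op 2 (insert 'e' at idx 2): "jei" -> "jeei"
Op 3 (insert 'j' at idx 0): "jeei" -> "jjeei"

Answer: jjeei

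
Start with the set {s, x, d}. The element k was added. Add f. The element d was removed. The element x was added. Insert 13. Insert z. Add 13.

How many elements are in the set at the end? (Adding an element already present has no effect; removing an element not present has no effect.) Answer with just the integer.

Answer: 6

Derivation:
Tracking the set through each operation:
Start: {d, s, x}
Event 1 (add k): added. Set: {d, k, s, x}
Event 2 (add f): added. Set: {d, f, k, s, x}
Event 3 (remove d): removed. Set: {f, k, s, x}
Event 4 (add x): already present, no change. Set: {f, k, s, x}
Event 5 (add 13): added. Set: {13, f, k, s, x}
Event 6 (add z): added. Set: {13, f, k, s, x, z}
Event 7 (add 13): already present, no change. Set: {13, f, k, s, x, z}

Final set: {13, f, k, s, x, z} (size 6)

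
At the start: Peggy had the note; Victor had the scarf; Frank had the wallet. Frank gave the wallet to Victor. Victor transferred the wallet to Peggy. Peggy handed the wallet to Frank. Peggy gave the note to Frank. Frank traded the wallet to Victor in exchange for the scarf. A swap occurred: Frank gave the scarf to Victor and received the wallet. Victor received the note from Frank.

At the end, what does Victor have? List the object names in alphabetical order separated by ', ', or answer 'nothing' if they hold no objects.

Tracking all object holders:
Start: note:Peggy, scarf:Victor, wallet:Frank
Event 1 (give wallet: Frank -> Victor). State: note:Peggy, scarf:Victor, wallet:Victor
Event 2 (give wallet: Victor -> Peggy). State: note:Peggy, scarf:Victor, wallet:Peggy
Event 3 (give wallet: Peggy -> Frank). State: note:Peggy, scarf:Victor, wallet:Frank
Event 4 (give note: Peggy -> Frank). State: note:Frank, scarf:Victor, wallet:Frank
Event 5 (swap wallet<->scarf: now wallet:Victor, scarf:Frank). State: note:Frank, scarf:Frank, wallet:Victor
Event 6 (swap scarf<->wallet: now scarf:Victor, wallet:Frank). State: note:Frank, scarf:Victor, wallet:Frank
Event 7 (give note: Frank -> Victor). State: note:Victor, scarf:Victor, wallet:Frank

Final state: note:Victor, scarf:Victor, wallet:Frank
Victor holds: note, scarf.

Answer: note, scarf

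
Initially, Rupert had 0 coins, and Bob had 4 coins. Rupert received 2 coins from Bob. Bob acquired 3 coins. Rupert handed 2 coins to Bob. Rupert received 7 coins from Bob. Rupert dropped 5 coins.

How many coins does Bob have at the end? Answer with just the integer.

Tracking counts step by step:
Start: Rupert=0, Bob=4
Event 1 (Bob -> Rupert, 2): Bob: 4 -> 2, Rupert: 0 -> 2. State: Rupert=2, Bob=2
Event 2 (Bob +3): Bob: 2 -> 5. State: Rupert=2, Bob=5
Event 3 (Rupert -> Bob, 2): Rupert: 2 -> 0, Bob: 5 -> 7. State: Rupert=0, Bob=7
Event 4 (Bob -> Rupert, 7): Bob: 7 -> 0, Rupert: 0 -> 7. State: Rupert=7, Bob=0
Event 5 (Rupert -5): Rupert: 7 -> 2. State: Rupert=2, Bob=0

Bob's final count: 0

Answer: 0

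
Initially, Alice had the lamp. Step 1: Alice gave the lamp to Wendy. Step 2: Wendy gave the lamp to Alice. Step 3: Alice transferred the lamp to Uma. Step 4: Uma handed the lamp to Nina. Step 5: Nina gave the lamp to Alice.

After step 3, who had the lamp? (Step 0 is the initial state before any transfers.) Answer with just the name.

Tracking the lamp holder through step 3:
After step 0 (start): Alice
After step 1: Wendy
After step 2: Alice
After step 3: Uma

At step 3, the holder is Uma.

Answer: Uma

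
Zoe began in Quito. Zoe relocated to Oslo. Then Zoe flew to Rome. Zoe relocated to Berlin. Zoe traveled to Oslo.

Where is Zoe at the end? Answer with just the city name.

Answer: Oslo

Derivation:
Tracking Zoe's location:
Start: Zoe is in Quito.
After move 1: Quito -> Oslo. Zoe is in Oslo.
After move 2: Oslo -> Rome. Zoe is in Rome.
After move 3: Rome -> Berlin. Zoe is in Berlin.
After move 4: Berlin -> Oslo. Zoe is in Oslo.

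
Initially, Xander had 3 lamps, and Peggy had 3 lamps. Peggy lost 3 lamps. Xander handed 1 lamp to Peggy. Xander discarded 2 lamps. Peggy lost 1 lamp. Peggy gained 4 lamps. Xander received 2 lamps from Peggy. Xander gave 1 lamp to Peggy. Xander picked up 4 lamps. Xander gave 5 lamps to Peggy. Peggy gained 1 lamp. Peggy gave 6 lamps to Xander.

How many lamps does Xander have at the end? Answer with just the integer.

Tracking counts step by step:
Start: Xander=3, Peggy=3
Event 1 (Peggy -3): Peggy: 3 -> 0. State: Xander=3, Peggy=0
Event 2 (Xander -> Peggy, 1): Xander: 3 -> 2, Peggy: 0 -> 1. State: Xander=2, Peggy=1
Event 3 (Xander -2): Xander: 2 -> 0. State: Xander=0, Peggy=1
Event 4 (Peggy -1): Peggy: 1 -> 0. State: Xander=0, Peggy=0
Event 5 (Peggy +4): Peggy: 0 -> 4. State: Xander=0, Peggy=4
Event 6 (Peggy -> Xander, 2): Peggy: 4 -> 2, Xander: 0 -> 2. State: Xander=2, Peggy=2
Event 7 (Xander -> Peggy, 1): Xander: 2 -> 1, Peggy: 2 -> 3. State: Xander=1, Peggy=3
Event 8 (Xander +4): Xander: 1 -> 5. State: Xander=5, Peggy=3
Event 9 (Xander -> Peggy, 5): Xander: 5 -> 0, Peggy: 3 -> 8. State: Xander=0, Peggy=8
Event 10 (Peggy +1): Peggy: 8 -> 9. State: Xander=0, Peggy=9
Event 11 (Peggy -> Xander, 6): Peggy: 9 -> 3, Xander: 0 -> 6. State: Xander=6, Peggy=3

Xander's final count: 6

Answer: 6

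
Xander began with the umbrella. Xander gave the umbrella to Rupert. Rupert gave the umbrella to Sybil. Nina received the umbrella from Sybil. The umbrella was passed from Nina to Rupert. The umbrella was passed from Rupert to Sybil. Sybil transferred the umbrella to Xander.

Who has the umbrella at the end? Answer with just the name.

Tracking the umbrella through each event:
Start: Xander has the umbrella.
After event 1: Rupert has the umbrella.
After event 2: Sybil has the umbrella.
After event 3: Nina has the umbrella.
After event 4: Rupert has the umbrella.
After event 5: Sybil has the umbrella.
After event 6: Xander has the umbrella.

Answer: Xander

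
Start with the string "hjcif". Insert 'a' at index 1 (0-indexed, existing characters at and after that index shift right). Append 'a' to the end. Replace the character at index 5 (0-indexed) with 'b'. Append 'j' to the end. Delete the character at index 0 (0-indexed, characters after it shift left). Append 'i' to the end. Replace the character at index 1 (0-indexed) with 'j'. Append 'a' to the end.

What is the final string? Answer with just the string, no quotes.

Answer: ajcibajia

Derivation:
Applying each edit step by step:
Start: "hjcif"
Op 1 (insert 'a' at idx 1): "hjcif" -> "hajcif"
Op 2 (append 'a'): "hajcif" -> "hajcifa"
Op 3 (replace idx 5: 'f' -> 'b'): "hajcifa" -> "hajciba"
Op 4 (append 'j'): "hajciba" -> "hajcibaj"
Op 5 (delete idx 0 = 'h'): "hajcibaj" -> "ajcibaj"
Op 6 (append 'i'): "ajcibaj" -> "ajcibaji"
Op 7 (replace idx 1: 'j' -> 'j'): "ajcibaji" -> "ajcibaji"
Op 8 (append 'a'): "ajcibaji" -> "ajcibajia"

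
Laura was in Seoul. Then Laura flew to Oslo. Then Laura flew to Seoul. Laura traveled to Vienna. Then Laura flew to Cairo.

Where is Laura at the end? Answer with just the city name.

Tracking Laura's location:
Start: Laura is in Seoul.
After move 1: Seoul -> Oslo. Laura is in Oslo.
After move 2: Oslo -> Seoul. Laura is in Seoul.
After move 3: Seoul -> Vienna. Laura is in Vienna.
After move 4: Vienna -> Cairo. Laura is in Cairo.

Answer: Cairo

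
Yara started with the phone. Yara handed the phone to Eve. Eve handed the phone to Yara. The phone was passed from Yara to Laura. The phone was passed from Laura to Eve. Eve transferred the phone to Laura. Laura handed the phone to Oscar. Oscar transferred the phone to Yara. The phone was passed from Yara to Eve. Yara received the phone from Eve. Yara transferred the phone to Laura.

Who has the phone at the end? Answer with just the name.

Tracking the phone through each event:
Start: Yara has the phone.
After event 1: Eve has the phone.
After event 2: Yara has the phone.
After event 3: Laura has the phone.
After event 4: Eve has the phone.
After event 5: Laura has the phone.
After event 6: Oscar has the phone.
After event 7: Yara has the phone.
After event 8: Eve has the phone.
After event 9: Yara has the phone.
After event 10: Laura has the phone.

Answer: Laura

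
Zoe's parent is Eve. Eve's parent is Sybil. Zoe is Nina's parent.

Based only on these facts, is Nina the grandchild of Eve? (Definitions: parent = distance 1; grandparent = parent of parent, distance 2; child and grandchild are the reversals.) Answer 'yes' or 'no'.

Answer: yes

Derivation:
Reconstructing the parent chain from the given facts:
  Sybil -> Eve -> Zoe -> Nina
(each arrow means 'parent of the next')
Positions in the chain (0 = top):
  position of Sybil: 0
  position of Eve: 1
  position of Zoe: 2
  position of Nina: 3

Nina is at position 3, Eve is at position 1; signed distance (j - i) = -2.
'grandchild' requires j - i = -2. Actual distance is -2, so the relation HOLDS.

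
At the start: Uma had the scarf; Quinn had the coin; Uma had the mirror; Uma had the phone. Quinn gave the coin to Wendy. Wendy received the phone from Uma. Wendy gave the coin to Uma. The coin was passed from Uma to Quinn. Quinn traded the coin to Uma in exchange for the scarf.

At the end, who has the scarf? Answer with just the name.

Tracking all object holders:
Start: scarf:Uma, coin:Quinn, mirror:Uma, phone:Uma
Event 1 (give coin: Quinn -> Wendy). State: scarf:Uma, coin:Wendy, mirror:Uma, phone:Uma
Event 2 (give phone: Uma -> Wendy). State: scarf:Uma, coin:Wendy, mirror:Uma, phone:Wendy
Event 3 (give coin: Wendy -> Uma). State: scarf:Uma, coin:Uma, mirror:Uma, phone:Wendy
Event 4 (give coin: Uma -> Quinn). State: scarf:Uma, coin:Quinn, mirror:Uma, phone:Wendy
Event 5 (swap coin<->scarf: now coin:Uma, scarf:Quinn). State: scarf:Quinn, coin:Uma, mirror:Uma, phone:Wendy

Final state: scarf:Quinn, coin:Uma, mirror:Uma, phone:Wendy
The scarf is held by Quinn.

Answer: Quinn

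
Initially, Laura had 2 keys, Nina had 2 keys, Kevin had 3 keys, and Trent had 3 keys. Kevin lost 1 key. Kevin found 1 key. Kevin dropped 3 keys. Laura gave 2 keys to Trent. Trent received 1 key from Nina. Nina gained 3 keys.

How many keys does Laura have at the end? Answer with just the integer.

Answer: 0

Derivation:
Tracking counts step by step:
Start: Laura=2, Nina=2, Kevin=3, Trent=3
Event 1 (Kevin -1): Kevin: 3 -> 2. State: Laura=2, Nina=2, Kevin=2, Trent=3
Event 2 (Kevin +1): Kevin: 2 -> 3. State: Laura=2, Nina=2, Kevin=3, Trent=3
Event 3 (Kevin -3): Kevin: 3 -> 0. State: Laura=2, Nina=2, Kevin=0, Trent=3
Event 4 (Laura -> Trent, 2): Laura: 2 -> 0, Trent: 3 -> 5. State: Laura=0, Nina=2, Kevin=0, Trent=5
Event 5 (Nina -> Trent, 1): Nina: 2 -> 1, Trent: 5 -> 6. State: Laura=0, Nina=1, Kevin=0, Trent=6
Event 6 (Nina +3): Nina: 1 -> 4. State: Laura=0, Nina=4, Kevin=0, Trent=6

Laura's final count: 0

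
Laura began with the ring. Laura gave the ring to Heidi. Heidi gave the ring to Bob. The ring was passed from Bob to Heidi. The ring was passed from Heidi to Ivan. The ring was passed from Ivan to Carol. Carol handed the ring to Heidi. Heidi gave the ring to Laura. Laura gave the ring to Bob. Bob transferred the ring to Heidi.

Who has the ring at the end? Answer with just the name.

Answer: Heidi

Derivation:
Tracking the ring through each event:
Start: Laura has the ring.
After event 1: Heidi has the ring.
After event 2: Bob has the ring.
After event 3: Heidi has the ring.
After event 4: Ivan has the ring.
After event 5: Carol has the ring.
After event 6: Heidi has the ring.
After event 7: Laura has the ring.
After event 8: Bob has the ring.
After event 9: Heidi has the ring.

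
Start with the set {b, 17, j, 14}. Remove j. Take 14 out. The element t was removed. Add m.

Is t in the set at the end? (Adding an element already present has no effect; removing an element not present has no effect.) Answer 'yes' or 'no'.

Tracking the set through each operation:
Start: {14, 17, b, j}
Event 1 (remove j): removed. Set: {14, 17, b}
Event 2 (remove 14): removed. Set: {17, b}
Event 3 (remove t): not present, no change. Set: {17, b}
Event 4 (add m): added. Set: {17, b, m}

Final set: {17, b, m} (size 3)
t is NOT in the final set.

Answer: no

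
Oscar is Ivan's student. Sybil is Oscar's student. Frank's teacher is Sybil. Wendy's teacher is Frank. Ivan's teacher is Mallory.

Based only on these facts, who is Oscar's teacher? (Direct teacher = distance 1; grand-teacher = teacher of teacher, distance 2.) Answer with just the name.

Answer: Ivan

Derivation:
Reconstructing the teacher chain from the given facts:
  Mallory -> Ivan -> Oscar -> Sybil -> Frank -> Wendy
(each arrow means 'teacher of the next')
Positions in the chain (0 = top):
  position of Mallory: 0
  position of Ivan: 1
  position of Oscar: 2
  position of Sybil: 3
  position of Frank: 4
  position of Wendy: 5

Oscar is at position 2; the teacher is 1 step up the chain, i.e. position 1: Ivan.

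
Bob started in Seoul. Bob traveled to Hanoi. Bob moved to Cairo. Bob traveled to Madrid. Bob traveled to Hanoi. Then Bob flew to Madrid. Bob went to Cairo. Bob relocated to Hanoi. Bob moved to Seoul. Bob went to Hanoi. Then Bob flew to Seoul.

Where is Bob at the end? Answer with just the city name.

Answer: Seoul

Derivation:
Tracking Bob's location:
Start: Bob is in Seoul.
After move 1: Seoul -> Hanoi. Bob is in Hanoi.
After move 2: Hanoi -> Cairo. Bob is in Cairo.
After move 3: Cairo -> Madrid. Bob is in Madrid.
After move 4: Madrid -> Hanoi. Bob is in Hanoi.
After move 5: Hanoi -> Madrid. Bob is in Madrid.
After move 6: Madrid -> Cairo. Bob is in Cairo.
After move 7: Cairo -> Hanoi. Bob is in Hanoi.
After move 8: Hanoi -> Seoul. Bob is in Seoul.
After move 9: Seoul -> Hanoi. Bob is in Hanoi.
After move 10: Hanoi -> Seoul. Bob is in Seoul.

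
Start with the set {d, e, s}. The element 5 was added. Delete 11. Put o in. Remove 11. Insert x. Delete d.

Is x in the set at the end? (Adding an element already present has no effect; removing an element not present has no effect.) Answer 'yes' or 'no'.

Answer: yes

Derivation:
Tracking the set through each operation:
Start: {d, e, s}
Event 1 (add 5): added. Set: {5, d, e, s}
Event 2 (remove 11): not present, no change. Set: {5, d, e, s}
Event 3 (add o): added. Set: {5, d, e, o, s}
Event 4 (remove 11): not present, no change. Set: {5, d, e, o, s}
Event 5 (add x): added. Set: {5, d, e, o, s, x}
Event 6 (remove d): removed. Set: {5, e, o, s, x}

Final set: {5, e, o, s, x} (size 5)
x is in the final set.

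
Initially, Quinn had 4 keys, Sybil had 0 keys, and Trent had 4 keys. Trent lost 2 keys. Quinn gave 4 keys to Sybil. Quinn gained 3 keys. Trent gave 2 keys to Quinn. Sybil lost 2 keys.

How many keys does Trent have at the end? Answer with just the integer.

Answer: 0

Derivation:
Tracking counts step by step:
Start: Quinn=4, Sybil=0, Trent=4
Event 1 (Trent -2): Trent: 4 -> 2. State: Quinn=4, Sybil=0, Trent=2
Event 2 (Quinn -> Sybil, 4): Quinn: 4 -> 0, Sybil: 0 -> 4. State: Quinn=0, Sybil=4, Trent=2
Event 3 (Quinn +3): Quinn: 0 -> 3. State: Quinn=3, Sybil=4, Trent=2
Event 4 (Trent -> Quinn, 2): Trent: 2 -> 0, Quinn: 3 -> 5. State: Quinn=5, Sybil=4, Trent=0
Event 5 (Sybil -2): Sybil: 4 -> 2. State: Quinn=5, Sybil=2, Trent=0

Trent's final count: 0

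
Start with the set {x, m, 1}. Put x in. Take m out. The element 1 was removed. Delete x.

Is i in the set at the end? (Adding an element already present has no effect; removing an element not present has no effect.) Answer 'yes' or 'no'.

Answer: no

Derivation:
Tracking the set through each operation:
Start: {1, m, x}
Event 1 (add x): already present, no change. Set: {1, m, x}
Event 2 (remove m): removed. Set: {1, x}
Event 3 (remove 1): removed. Set: {x}
Event 4 (remove x): removed. Set: {}

Final set: {} (size 0)
i is NOT in the final set.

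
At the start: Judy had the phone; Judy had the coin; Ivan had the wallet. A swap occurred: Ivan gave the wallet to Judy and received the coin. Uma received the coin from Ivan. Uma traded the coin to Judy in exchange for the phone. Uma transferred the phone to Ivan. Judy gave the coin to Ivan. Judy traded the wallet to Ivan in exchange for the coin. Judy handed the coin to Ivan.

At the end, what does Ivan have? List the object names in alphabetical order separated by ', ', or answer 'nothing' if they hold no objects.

Tracking all object holders:
Start: phone:Judy, coin:Judy, wallet:Ivan
Event 1 (swap wallet<->coin: now wallet:Judy, coin:Ivan). State: phone:Judy, coin:Ivan, wallet:Judy
Event 2 (give coin: Ivan -> Uma). State: phone:Judy, coin:Uma, wallet:Judy
Event 3 (swap coin<->phone: now coin:Judy, phone:Uma). State: phone:Uma, coin:Judy, wallet:Judy
Event 4 (give phone: Uma -> Ivan). State: phone:Ivan, coin:Judy, wallet:Judy
Event 5 (give coin: Judy -> Ivan). State: phone:Ivan, coin:Ivan, wallet:Judy
Event 6 (swap wallet<->coin: now wallet:Ivan, coin:Judy). State: phone:Ivan, coin:Judy, wallet:Ivan
Event 7 (give coin: Judy -> Ivan). State: phone:Ivan, coin:Ivan, wallet:Ivan

Final state: phone:Ivan, coin:Ivan, wallet:Ivan
Ivan holds: coin, phone, wallet.

Answer: coin, phone, wallet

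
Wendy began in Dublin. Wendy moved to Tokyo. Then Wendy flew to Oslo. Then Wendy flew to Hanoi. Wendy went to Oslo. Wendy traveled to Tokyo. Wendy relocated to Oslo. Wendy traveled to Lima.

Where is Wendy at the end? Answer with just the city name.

Answer: Lima

Derivation:
Tracking Wendy's location:
Start: Wendy is in Dublin.
After move 1: Dublin -> Tokyo. Wendy is in Tokyo.
After move 2: Tokyo -> Oslo. Wendy is in Oslo.
After move 3: Oslo -> Hanoi. Wendy is in Hanoi.
After move 4: Hanoi -> Oslo. Wendy is in Oslo.
After move 5: Oslo -> Tokyo. Wendy is in Tokyo.
After move 6: Tokyo -> Oslo. Wendy is in Oslo.
After move 7: Oslo -> Lima. Wendy is in Lima.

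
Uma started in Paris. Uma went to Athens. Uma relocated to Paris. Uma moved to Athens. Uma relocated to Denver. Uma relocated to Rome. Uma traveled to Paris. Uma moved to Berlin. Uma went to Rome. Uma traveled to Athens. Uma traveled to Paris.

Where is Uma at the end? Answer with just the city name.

Tracking Uma's location:
Start: Uma is in Paris.
After move 1: Paris -> Athens. Uma is in Athens.
After move 2: Athens -> Paris. Uma is in Paris.
After move 3: Paris -> Athens. Uma is in Athens.
After move 4: Athens -> Denver. Uma is in Denver.
After move 5: Denver -> Rome. Uma is in Rome.
After move 6: Rome -> Paris. Uma is in Paris.
After move 7: Paris -> Berlin. Uma is in Berlin.
After move 8: Berlin -> Rome. Uma is in Rome.
After move 9: Rome -> Athens. Uma is in Athens.
After move 10: Athens -> Paris. Uma is in Paris.

Answer: Paris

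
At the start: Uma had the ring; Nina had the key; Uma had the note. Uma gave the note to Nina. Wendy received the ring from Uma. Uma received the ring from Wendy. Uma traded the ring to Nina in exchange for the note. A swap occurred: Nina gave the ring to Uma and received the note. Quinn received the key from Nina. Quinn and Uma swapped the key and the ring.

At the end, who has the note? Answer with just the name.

Answer: Nina

Derivation:
Tracking all object holders:
Start: ring:Uma, key:Nina, note:Uma
Event 1 (give note: Uma -> Nina). State: ring:Uma, key:Nina, note:Nina
Event 2 (give ring: Uma -> Wendy). State: ring:Wendy, key:Nina, note:Nina
Event 3 (give ring: Wendy -> Uma). State: ring:Uma, key:Nina, note:Nina
Event 4 (swap ring<->note: now ring:Nina, note:Uma). State: ring:Nina, key:Nina, note:Uma
Event 5 (swap ring<->note: now ring:Uma, note:Nina). State: ring:Uma, key:Nina, note:Nina
Event 6 (give key: Nina -> Quinn). State: ring:Uma, key:Quinn, note:Nina
Event 7 (swap key<->ring: now key:Uma, ring:Quinn). State: ring:Quinn, key:Uma, note:Nina

Final state: ring:Quinn, key:Uma, note:Nina
The note is held by Nina.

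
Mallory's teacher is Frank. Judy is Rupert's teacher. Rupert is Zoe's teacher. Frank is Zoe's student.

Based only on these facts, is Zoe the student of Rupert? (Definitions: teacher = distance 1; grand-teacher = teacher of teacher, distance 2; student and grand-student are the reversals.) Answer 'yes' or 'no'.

Reconstructing the teacher chain from the given facts:
  Judy -> Rupert -> Zoe -> Frank -> Mallory
(each arrow means 'teacher of the next')
Positions in the chain (0 = top):
  position of Judy: 0
  position of Rupert: 1
  position of Zoe: 2
  position of Frank: 3
  position of Mallory: 4

Zoe is at position 2, Rupert is at position 1; signed distance (j - i) = -1.
'student' requires j - i = -1. Actual distance is -1, so the relation HOLDS.

Answer: yes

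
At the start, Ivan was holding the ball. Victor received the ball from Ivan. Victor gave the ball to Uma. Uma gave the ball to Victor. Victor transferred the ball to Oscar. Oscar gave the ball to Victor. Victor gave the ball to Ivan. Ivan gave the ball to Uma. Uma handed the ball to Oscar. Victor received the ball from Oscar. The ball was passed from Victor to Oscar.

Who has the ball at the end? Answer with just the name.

Answer: Oscar

Derivation:
Tracking the ball through each event:
Start: Ivan has the ball.
After event 1: Victor has the ball.
After event 2: Uma has the ball.
After event 3: Victor has the ball.
After event 4: Oscar has the ball.
After event 5: Victor has the ball.
After event 6: Ivan has the ball.
After event 7: Uma has the ball.
After event 8: Oscar has the ball.
After event 9: Victor has the ball.
After event 10: Oscar has the ball.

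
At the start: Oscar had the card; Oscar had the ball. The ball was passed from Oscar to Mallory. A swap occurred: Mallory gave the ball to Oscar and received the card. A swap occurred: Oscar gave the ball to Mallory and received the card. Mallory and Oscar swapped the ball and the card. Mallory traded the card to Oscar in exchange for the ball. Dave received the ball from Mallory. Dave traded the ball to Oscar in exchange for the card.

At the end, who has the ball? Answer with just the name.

Tracking all object holders:
Start: card:Oscar, ball:Oscar
Event 1 (give ball: Oscar -> Mallory). State: card:Oscar, ball:Mallory
Event 2 (swap ball<->card: now ball:Oscar, card:Mallory). State: card:Mallory, ball:Oscar
Event 3 (swap ball<->card: now ball:Mallory, card:Oscar). State: card:Oscar, ball:Mallory
Event 4 (swap ball<->card: now ball:Oscar, card:Mallory). State: card:Mallory, ball:Oscar
Event 5 (swap card<->ball: now card:Oscar, ball:Mallory). State: card:Oscar, ball:Mallory
Event 6 (give ball: Mallory -> Dave). State: card:Oscar, ball:Dave
Event 7 (swap ball<->card: now ball:Oscar, card:Dave). State: card:Dave, ball:Oscar

Final state: card:Dave, ball:Oscar
The ball is held by Oscar.

Answer: Oscar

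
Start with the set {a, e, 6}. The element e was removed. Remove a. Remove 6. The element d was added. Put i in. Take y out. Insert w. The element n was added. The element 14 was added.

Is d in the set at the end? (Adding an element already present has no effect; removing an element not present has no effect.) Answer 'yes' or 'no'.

Answer: yes

Derivation:
Tracking the set through each operation:
Start: {6, a, e}
Event 1 (remove e): removed. Set: {6, a}
Event 2 (remove a): removed. Set: {6}
Event 3 (remove 6): removed. Set: {}
Event 4 (add d): added. Set: {d}
Event 5 (add i): added. Set: {d, i}
Event 6 (remove y): not present, no change. Set: {d, i}
Event 7 (add w): added. Set: {d, i, w}
Event 8 (add n): added. Set: {d, i, n, w}
Event 9 (add 14): added. Set: {14, d, i, n, w}

Final set: {14, d, i, n, w} (size 5)
d is in the final set.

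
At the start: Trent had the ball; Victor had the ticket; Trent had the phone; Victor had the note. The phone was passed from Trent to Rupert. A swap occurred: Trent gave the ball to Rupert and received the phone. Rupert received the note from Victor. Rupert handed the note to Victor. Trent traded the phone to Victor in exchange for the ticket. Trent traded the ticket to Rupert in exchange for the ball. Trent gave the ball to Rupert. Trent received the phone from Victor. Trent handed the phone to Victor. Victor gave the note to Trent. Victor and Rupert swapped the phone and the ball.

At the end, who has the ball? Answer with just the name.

Answer: Victor

Derivation:
Tracking all object holders:
Start: ball:Trent, ticket:Victor, phone:Trent, note:Victor
Event 1 (give phone: Trent -> Rupert). State: ball:Trent, ticket:Victor, phone:Rupert, note:Victor
Event 2 (swap ball<->phone: now ball:Rupert, phone:Trent). State: ball:Rupert, ticket:Victor, phone:Trent, note:Victor
Event 3 (give note: Victor -> Rupert). State: ball:Rupert, ticket:Victor, phone:Trent, note:Rupert
Event 4 (give note: Rupert -> Victor). State: ball:Rupert, ticket:Victor, phone:Trent, note:Victor
Event 5 (swap phone<->ticket: now phone:Victor, ticket:Trent). State: ball:Rupert, ticket:Trent, phone:Victor, note:Victor
Event 6 (swap ticket<->ball: now ticket:Rupert, ball:Trent). State: ball:Trent, ticket:Rupert, phone:Victor, note:Victor
Event 7 (give ball: Trent -> Rupert). State: ball:Rupert, ticket:Rupert, phone:Victor, note:Victor
Event 8 (give phone: Victor -> Trent). State: ball:Rupert, ticket:Rupert, phone:Trent, note:Victor
Event 9 (give phone: Trent -> Victor). State: ball:Rupert, ticket:Rupert, phone:Victor, note:Victor
Event 10 (give note: Victor -> Trent). State: ball:Rupert, ticket:Rupert, phone:Victor, note:Trent
Event 11 (swap phone<->ball: now phone:Rupert, ball:Victor). State: ball:Victor, ticket:Rupert, phone:Rupert, note:Trent

Final state: ball:Victor, ticket:Rupert, phone:Rupert, note:Trent
The ball is held by Victor.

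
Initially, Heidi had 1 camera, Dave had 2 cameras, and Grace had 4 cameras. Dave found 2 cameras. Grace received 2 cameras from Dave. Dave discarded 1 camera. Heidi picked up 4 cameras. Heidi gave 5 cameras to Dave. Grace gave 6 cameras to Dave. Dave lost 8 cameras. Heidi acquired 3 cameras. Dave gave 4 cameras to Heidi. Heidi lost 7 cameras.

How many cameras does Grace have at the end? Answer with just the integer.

Answer: 0

Derivation:
Tracking counts step by step:
Start: Heidi=1, Dave=2, Grace=4
Event 1 (Dave +2): Dave: 2 -> 4. State: Heidi=1, Dave=4, Grace=4
Event 2 (Dave -> Grace, 2): Dave: 4 -> 2, Grace: 4 -> 6. State: Heidi=1, Dave=2, Grace=6
Event 3 (Dave -1): Dave: 2 -> 1. State: Heidi=1, Dave=1, Grace=6
Event 4 (Heidi +4): Heidi: 1 -> 5. State: Heidi=5, Dave=1, Grace=6
Event 5 (Heidi -> Dave, 5): Heidi: 5 -> 0, Dave: 1 -> 6. State: Heidi=0, Dave=6, Grace=6
Event 6 (Grace -> Dave, 6): Grace: 6 -> 0, Dave: 6 -> 12. State: Heidi=0, Dave=12, Grace=0
Event 7 (Dave -8): Dave: 12 -> 4. State: Heidi=0, Dave=4, Grace=0
Event 8 (Heidi +3): Heidi: 0 -> 3. State: Heidi=3, Dave=4, Grace=0
Event 9 (Dave -> Heidi, 4): Dave: 4 -> 0, Heidi: 3 -> 7. State: Heidi=7, Dave=0, Grace=0
Event 10 (Heidi -7): Heidi: 7 -> 0. State: Heidi=0, Dave=0, Grace=0

Grace's final count: 0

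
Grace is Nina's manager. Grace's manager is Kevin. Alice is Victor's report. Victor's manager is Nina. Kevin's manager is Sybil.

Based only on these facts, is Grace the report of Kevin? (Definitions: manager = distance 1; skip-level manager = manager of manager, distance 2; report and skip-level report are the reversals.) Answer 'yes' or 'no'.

Answer: yes

Derivation:
Reconstructing the manager chain from the given facts:
  Sybil -> Kevin -> Grace -> Nina -> Victor -> Alice
(each arrow means 'manager of the next')
Positions in the chain (0 = top):
  position of Sybil: 0
  position of Kevin: 1
  position of Grace: 2
  position of Nina: 3
  position of Victor: 4
  position of Alice: 5

Grace is at position 2, Kevin is at position 1; signed distance (j - i) = -1.
'report' requires j - i = -1. Actual distance is -1, so the relation HOLDS.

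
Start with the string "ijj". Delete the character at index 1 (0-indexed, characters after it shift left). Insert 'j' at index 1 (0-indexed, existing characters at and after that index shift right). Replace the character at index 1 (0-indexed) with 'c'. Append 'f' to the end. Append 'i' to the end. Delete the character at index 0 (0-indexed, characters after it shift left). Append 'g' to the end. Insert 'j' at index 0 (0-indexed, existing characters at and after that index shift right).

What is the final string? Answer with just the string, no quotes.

Answer: jcjfig

Derivation:
Applying each edit step by step:
Start: "ijj"
Op 1 (delete idx 1 = 'j'): "ijj" -> "ij"
Op 2 (insert 'j' at idx 1): "ij" -> "ijj"
Op 3 (replace idx 1: 'j' -> 'c'): "ijj" -> "icj"
Op 4 (append 'f'): "icj" -> "icjf"
Op 5 (append 'i'): "icjf" -> "icjfi"
Op 6 (delete idx 0 = 'i'): "icjfi" -> "cjfi"
Op 7 (append 'g'): "cjfi" -> "cjfig"
Op 8 (insert 'j' at idx 0): "cjfig" -> "jcjfig"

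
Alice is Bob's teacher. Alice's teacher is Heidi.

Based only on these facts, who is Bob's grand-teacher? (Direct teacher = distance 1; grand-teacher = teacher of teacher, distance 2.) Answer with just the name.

Reconstructing the teacher chain from the given facts:
  Heidi -> Alice -> Bob
(each arrow means 'teacher of the next')
Positions in the chain (0 = top):
  position of Heidi: 0
  position of Alice: 1
  position of Bob: 2

Bob is at position 2; the grand-teacher is 2 steps up the chain, i.e. position 0: Heidi.

Answer: Heidi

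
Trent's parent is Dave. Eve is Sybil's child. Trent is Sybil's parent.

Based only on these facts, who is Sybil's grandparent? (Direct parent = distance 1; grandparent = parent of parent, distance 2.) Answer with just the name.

Answer: Dave

Derivation:
Reconstructing the parent chain from the given facts:
  Dave -> Trent -> Sybil -> Eve
(each arrow means 'parent of the next')
Positions in the chain (0 = top):
  position of Dave: 0
  position of Trent: 1
  position of Sybil: 2
  position of Eve: 3

Sybil is at position 2; the grandparent is 2 steps up the chain, i.e. position 0: Dave.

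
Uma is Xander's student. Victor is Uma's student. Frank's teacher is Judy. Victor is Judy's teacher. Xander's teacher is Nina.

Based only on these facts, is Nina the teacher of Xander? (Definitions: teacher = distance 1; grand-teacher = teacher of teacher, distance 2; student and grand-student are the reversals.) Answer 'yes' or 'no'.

Answer: yes

Derivation:
Reconstructing the teacher chain from the given facts:
  Nina -> Xander -> Uma -> Victor -> Judy -> Frank
(each arrow means 'teacher of the next')
Positions in the chain (0 = top):
  position of Nina: 0
  position of Xander: 1
  position of Uma: 2
  position of Victor: 3
  position of Judy: 4
  position of Frank: 5

Nina is at position 0, Xander is at position 1; signed distance (j - i) = 1.
'teacher' requires j - i = 1. Actual distance is 1, so the relation HOLDS.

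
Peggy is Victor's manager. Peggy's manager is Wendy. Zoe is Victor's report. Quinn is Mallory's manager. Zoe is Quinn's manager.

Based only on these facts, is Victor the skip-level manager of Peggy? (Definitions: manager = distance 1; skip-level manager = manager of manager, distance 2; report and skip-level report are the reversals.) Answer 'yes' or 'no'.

Answer: no

Derivation:
Reconstructing the manager chain from the given facts:
  Wendy -> Peggy -> Victor -> Zoe -> Quinn -> Mallory
(each arrow means 'manager of the next')
Positions in the chain (0 = top):
  position of Wendy: 0
  position of Peggy: 1
  position of Victor: 2
  position of Zoe: 3
  position of Quinn: 4
  position of Mallory: 5

Victor is at position 2, Peggy is at position 1; signed distance (j - i) = -1.
'skip-level manager' requires j - i = 2. Actual distance is -1, so the relation does NOT hold.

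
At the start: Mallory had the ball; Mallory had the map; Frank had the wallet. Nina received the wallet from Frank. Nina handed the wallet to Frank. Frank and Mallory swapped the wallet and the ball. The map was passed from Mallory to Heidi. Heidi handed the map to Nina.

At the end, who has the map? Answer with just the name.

Answer: Nina

Derivation:
Tracking all object holders:
Start: ball:Mallory, map:Mallory, wallet:Frank
Event 1 (give wallet: Frank -> Nina). State: ball:Mallory, map:Mallory, wallet:Nina
Event 2 (give wallet: Nina -> Frank). State: ball:Mallory, map:Mallory, wallet:Frank
Event 3 (swap wallet<->ball: now wallet:Mallory, ball:Frank). State: ball:Frank, map:Mallory, wallet:Mallory
Event 4 (give map: Mallory -> Heidi). State: ball:Frank, map:Heidi, wallet:Mallory
Event 5 (give map: Heidi -> Nina). State: ball:Frank, map:Nina, wallet:Mallory

Final state: ball:Frank, map:Nina, wallet:Mallory
The map is held by Nina.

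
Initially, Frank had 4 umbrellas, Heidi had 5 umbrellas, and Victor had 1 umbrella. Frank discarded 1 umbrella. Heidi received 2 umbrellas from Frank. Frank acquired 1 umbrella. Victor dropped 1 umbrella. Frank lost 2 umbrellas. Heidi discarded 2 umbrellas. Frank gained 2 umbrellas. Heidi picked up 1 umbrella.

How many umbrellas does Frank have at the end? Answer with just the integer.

Answer: 2

Derivation:
Tracking counts step by step:
Start: Frank=4, Heidi=5, Victor=1
Event 1 (Frank -1): Frank: 4 -> 3. State: Frank=3, Heidi=5, Victor=1
Event 2 (Frank -> Heidi, 2): Frank: 3 -> 1, Heidi: 5 -> 7. State: Frank=1, Heidi=7, Victor=1
Event 3 (Frank +1): Frank: 1 -> 2. State: Frank=2, Heidi=7, Victor=1
Event 4 (Victor -1): Victor: 1 -> 0. State: Frank=2, Heidi=7, Victor=0
Event 5 (Frank -2): Frank: 2 -> 0. State: Frank=0, Heidi=7, Victor=0
Event 6 (Heidi -2): Heidi: 7 -> 5. State: Frank=0, Heidi=5, Victor=0
Event 7 (Frank +2): Frank: 0 -> 2. State: Frank=2, Heidi=5, Victor=0
Event 8 (Heidi +1): Heidi: 5 -> 6. State: Frank=2, Heidi=6, Victor=0

Frank's final count: 2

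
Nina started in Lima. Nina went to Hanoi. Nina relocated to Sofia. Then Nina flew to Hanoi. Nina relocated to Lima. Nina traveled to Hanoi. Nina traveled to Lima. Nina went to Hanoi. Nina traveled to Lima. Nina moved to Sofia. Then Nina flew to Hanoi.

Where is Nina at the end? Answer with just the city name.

Answer: Hanoi

Derivation:
Tracking Nina's location:
Start: Nina is in Lima.
After move 1: Lima -> Hanoi. Nina is in Hanoi.
After move 2: Hanoi -> Sofia. Nina is in Sofia.
After move 3: Sofia -> Hanoi. Nina is in Hanoi.
After move 4: Hanoi -> Lima. Nina is in Lima.
After move 5: Lima -> Hanoi. Nina is in Hanoi.
After move 6: Hanoi -> Lima. Nina is in Lima.
After move 7: Lima -> Hanoi. Nina is in Hanoi.
After move 8: Hanoi -> Lima. Nina is in Lima.
After move 9: Lima -> Sofia. Nina is in Sofia.
After move 10: Sofia -> Hanoi. Nina is in Hanoi.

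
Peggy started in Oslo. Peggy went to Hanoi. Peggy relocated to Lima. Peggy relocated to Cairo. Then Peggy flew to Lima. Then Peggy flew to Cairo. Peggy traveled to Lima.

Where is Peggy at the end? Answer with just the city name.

Answer: Lima

Derivation:
Tracking Peggy's location:
Start: Peggy is in Oslo.
After move 1: Oslo -> Hanoi. Peggy is in Hanoi.
After move 2: Hanoi -> Lima. Peggy is in Lima.
After move 3: Lima -> Cairo. Peggy is in Cairo.
After move 4: Cairo -> Lima. Peggy is in Lima.
After move 5: Lima -> Cairo. Peggy is in Cairo.
After move 6: Cairo -> Lima. Peggy is in Lima.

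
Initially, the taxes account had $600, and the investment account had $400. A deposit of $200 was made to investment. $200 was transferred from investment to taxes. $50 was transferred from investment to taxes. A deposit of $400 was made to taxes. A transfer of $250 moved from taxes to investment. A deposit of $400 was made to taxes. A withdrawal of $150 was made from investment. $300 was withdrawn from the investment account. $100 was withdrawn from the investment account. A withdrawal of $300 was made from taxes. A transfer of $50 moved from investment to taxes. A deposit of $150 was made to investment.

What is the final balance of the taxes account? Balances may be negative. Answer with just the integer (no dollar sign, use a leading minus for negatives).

Tracking account balances step by step:
Start: taxes=600, investment=400
Event 1 (deposit 200 to investment): investment: 400 + 200 = 600. Balances: taxes=600, investment=600
Event 2 (transfer 200 investment -> taxes): investment: 600 - 200 = 400, taxes: 600 + 200 = 800. Balances: taxes=800, investment=400
Event 3 (transfer 50 investment -> taxes): investment: 400 - 50 = 350, taxes: 800 + 50 = 850. Balances: taxes=850, investment=350
Event 4 (deposit 400 to taxes): taxes: 850 + 400 = 1250. Balances: taxes=1250, investment=350
Event 5 (transfer 250 taxes -> investment): taxes: 1250 - 250 = 1000, investment: 350 + 250 = 600. Balances: taxes=1000, investment=600
Event 6 (deposit 400 to taxes): taxes: 1000 + 400 = 1400. Balances: taxes=1400, investment=600
Event 7 (withdraw 150 from investment): investment: 600 - 150 = 450. Balances: taxes=1400, investment=450
Event 8 (withdraw 300 from investment): investment: 450 - 300 = 150. Balances: taxes=1400, investment=150
Event 9 (withdraw 100 from investment): investment: 150 - 100 = 50. Balances: taxes=1400, investment=50
Event 10 (withdraw 300 from taxes): taxes: 1400 - 300 = 1100. Balances: taxes=1100, investment=50
Event 11 (transfer 50 investment -> taxes): investment: 50 - 50 = 0, taxes: 1100 + 50 = 1150. Balances: taxes=1150, investment=0
Event 12 (deposit 150 to investment): investment: 0 + 150 = 150. Balances: taxes=1150, investment=150

Final balance of taxes: 1150

Answer: 1150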